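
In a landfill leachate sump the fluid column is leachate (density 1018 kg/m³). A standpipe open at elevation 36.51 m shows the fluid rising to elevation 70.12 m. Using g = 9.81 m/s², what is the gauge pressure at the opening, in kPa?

Pressure head ψ = h − z = 70.12 − 36.51 = 33.61 m.
P = ρgψ = 1018 × 9.81 × 33.61 = 335649 Pa ≈ 336 kPa.

P ≈ 336 kPa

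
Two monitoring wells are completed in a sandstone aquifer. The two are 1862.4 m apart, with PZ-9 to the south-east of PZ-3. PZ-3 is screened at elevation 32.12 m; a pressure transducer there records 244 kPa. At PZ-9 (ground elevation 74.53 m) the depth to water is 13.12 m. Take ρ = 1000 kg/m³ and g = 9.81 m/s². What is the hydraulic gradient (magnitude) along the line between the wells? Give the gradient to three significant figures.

i ≈ 0.00237

Pressure head at PZ-3: ψ = P/(ρg) = 244×1000 / (1000 × 9.81) = 24.87 m.
Total head at PZ-3: h = z + ψ = 32.12 + 24.87 = 56.99 m.
Total head at PZ-9: h = 74.53 − 13.12 = 61.41 m.
Head difference: h(PZ-3) − h(PZ-9) = 56.99 − 61.41 = -4.42 m.
Hydraulic gradient: i = |Δh| / L = 4.42 / 1862.4 = 0.00237.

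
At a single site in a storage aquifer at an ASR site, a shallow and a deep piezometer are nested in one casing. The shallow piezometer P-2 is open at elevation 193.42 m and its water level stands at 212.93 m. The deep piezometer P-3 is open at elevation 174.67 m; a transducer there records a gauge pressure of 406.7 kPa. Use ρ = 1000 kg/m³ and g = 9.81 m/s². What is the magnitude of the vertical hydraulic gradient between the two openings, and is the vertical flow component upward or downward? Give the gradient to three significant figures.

|i_v| ≈ 0.171; vertical flow is upward

Total head at P-2: h = 212.93 m (water level in the standpipe).
Pressure head at P-3: ψ = P/(ρg) = 406.7×1000 / (1000 × 9.81) = 41.46 m.
Total head at P-3: h = z + ψ = 174.67 + 41.46 = 216.13 m.
Δh = h(P-2) − h(P-3) = 212.93 − 216.13 = -3.20 m.
Vertical separation Δz = 193.42 − 174.67 = 18.75 m.
|i_v| = |Δh| / Δz = 3.20 / 18.75 = 0.171.
Head is higher in the deep piezometer, so vertical flow is upward (discharge condition).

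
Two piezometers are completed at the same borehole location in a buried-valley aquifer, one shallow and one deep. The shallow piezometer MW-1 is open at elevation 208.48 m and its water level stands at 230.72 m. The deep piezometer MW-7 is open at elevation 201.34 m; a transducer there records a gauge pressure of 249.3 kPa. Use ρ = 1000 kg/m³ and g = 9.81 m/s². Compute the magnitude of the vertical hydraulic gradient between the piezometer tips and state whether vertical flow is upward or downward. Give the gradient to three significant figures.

Total head at MW-1: h = 230.72 m (water level in the standpipe).
Pressure head at MW-7: ψ = P/(ρg) = 249.3×1000 / (1000 × 9.81) = 25.41 m.
Total head at MW-7: h = z + ψ = 201.34 + 25.41 = 226.75 m.
Δh = h(MW-1) − h(MW-7) = 230.72 − 226.75 = 3.97 m.
Vertical separation Δz = 208.48 − 201.34 = 7.14 m.
|i_v| = |Δh| / Δz = 3.97 / 7.14 = 0.556.
Head is higher in the shallow piezometer, so vertical flow is downward (recharge condition).

|i_v| ≈ 0.556; vertical flow is downward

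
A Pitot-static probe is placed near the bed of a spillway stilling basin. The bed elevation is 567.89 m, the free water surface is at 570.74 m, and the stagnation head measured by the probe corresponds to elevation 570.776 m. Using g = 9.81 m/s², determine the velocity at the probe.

Near the bed, under hydrostatic conditions, the piezometric head (z + ψ) equals the free-surface elevation, 570.74 m.
Velocity head = total − piezometric = 570.776 − 570.74 = 0.036 m.
v = √(2g·h_v) = √(2 × 9.81 × 0.036) = 0.840 m/s.

v ≈ 0.840 m/s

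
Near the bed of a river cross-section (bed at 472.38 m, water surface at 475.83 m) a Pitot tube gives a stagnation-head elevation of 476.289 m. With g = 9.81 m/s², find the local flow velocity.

Near the bed, under hydrostatic conditions, the piezometric head (z + ψ) equals the free-surface elevation, 475.83 m.
Velocity head = total − piezometric = 476.289 − 475.83 = 0.459 m.
v = √(2g·h_v) = √(2 × 9.81 × 0.459) = 3.00 m/s.

v ≈ 3.00 m/s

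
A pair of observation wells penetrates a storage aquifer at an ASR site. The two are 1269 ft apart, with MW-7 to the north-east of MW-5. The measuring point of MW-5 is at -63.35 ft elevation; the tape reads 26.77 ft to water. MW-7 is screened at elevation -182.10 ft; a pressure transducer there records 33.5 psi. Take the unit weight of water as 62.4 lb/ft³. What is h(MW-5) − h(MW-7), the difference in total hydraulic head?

Δh ≈ 14.67 ft

Total head at MW-5: h = -63.35 − 26.77 = -90.12 ft.
Pressure head at MW-7: ψ = 144·P/γ = 144 × 33.5 / 62.4 = 77.31 ft.
Total head at MW-7: h = z + ψ = -182.10 + 77.31 = -104.79 ft.
Head difference: h(MW-5) − h(MW-7) = -90.12 − (-104.79) = 14.67 ft.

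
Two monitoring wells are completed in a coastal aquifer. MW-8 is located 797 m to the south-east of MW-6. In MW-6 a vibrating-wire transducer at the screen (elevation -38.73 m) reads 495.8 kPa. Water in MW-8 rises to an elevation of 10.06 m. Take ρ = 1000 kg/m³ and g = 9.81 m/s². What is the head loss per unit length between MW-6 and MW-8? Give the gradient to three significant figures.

i ≈ 0.00220 m/m

Pressure head at MW-6: ψ = P/(ρg) = 495.8×1000 / (1000 × 9.81) = 50.54 m.
Total head at MW-6: h = z + ψ = -38.73 + 50.54 = 11.81 m.
Total head at MW-8: h = 10.06 m (water level in the piezometer is the total head).
Head difference: h(MW-6) − h(MW-8) = 11.81 − 10.06 = 1.75 m.
Hydraulic gradient: i = |Δh| / L = 1.75 / 797 = 0.00220.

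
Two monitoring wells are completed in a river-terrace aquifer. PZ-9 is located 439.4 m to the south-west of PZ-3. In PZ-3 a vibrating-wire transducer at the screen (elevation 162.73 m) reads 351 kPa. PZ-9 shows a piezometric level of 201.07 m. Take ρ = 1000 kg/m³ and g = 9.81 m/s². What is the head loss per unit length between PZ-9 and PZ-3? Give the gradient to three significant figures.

i ≈ 0.00583 m/m

Pressure head at PZ-3: ψ = P/(ρg) = 351×1000 / (1000 × 9.81) = 35.78 m.
Total head at PZ-3: h = z + ψ = 162.73 + 35.78 = 198.51 m.
Total head at PZ-9: h = 201.07 m (water level in the piezometer is the total head).
Head difference: h(PZ-3) − h(PZ-9) = 198.51 − 201.07 = -2.56 m.
Hydraulic gradient: i = |Δh| / L = 2.56 / 439.4 = 0.00583.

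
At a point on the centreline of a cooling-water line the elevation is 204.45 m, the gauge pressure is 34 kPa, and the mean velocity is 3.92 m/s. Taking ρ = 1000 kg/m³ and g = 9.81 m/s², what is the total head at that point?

Pressure head ψ = P/(ρg) = 34×1000 / (1000 × 9.81) = 3.47 m.
Velocity head = v²/(2g) = 3.92² / (2 × 9.81) = 0.783 m.
h = z + ψ + v²/(2g) = 204.45 + 3.47 + 0.783 = 208.70 m.

h ≈ 208.70 m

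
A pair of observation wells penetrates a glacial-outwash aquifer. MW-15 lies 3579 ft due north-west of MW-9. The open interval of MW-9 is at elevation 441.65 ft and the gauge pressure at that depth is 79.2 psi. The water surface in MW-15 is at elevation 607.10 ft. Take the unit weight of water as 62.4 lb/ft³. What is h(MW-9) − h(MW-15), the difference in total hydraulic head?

Δh ≈ 17.32 ft

Pressure head at MW-9: ψ = 144·P/γ = 144 × 79.2 / 62.4 = 182.77 ft.
Total head at MW-9: h = z + ψ = 441.65 + 182.77 = 624.42 ft.
Total head at MW-15: h = 607.10 ft (water level in the piezometer is the total head).
Head difference: h(MW-9) − h(MW-15) = 624.42 − 607.10 = 17.32 ft.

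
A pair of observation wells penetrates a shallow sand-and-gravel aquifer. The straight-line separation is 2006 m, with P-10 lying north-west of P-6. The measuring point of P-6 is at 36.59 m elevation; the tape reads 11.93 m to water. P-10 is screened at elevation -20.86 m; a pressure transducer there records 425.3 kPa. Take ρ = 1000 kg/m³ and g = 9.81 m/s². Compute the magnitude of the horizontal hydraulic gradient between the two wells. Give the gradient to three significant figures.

i ≈ 0.00108

Total head at P-6: h = 36.59 − 11.93 = 24.66 m.
Pressure head at P-10: ψ = P/(ρg) = 425.3×1000 / (1000 × 9.81) = 43.35 m.
Total head at P-10: h = z + ψ = -20.86 + 43.35 = 22.49 m.
Head difference: h(P-6) − h(P-10) = 24.66 − 22.49 = 2.17 m.
Hydraulic gradient: i = |Δh| / L = 2.17 / 2006 = 0.00108.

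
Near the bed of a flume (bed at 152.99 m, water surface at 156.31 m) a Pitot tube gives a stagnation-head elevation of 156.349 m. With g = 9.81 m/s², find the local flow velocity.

Near the bed, under hydrostatic conditions, the piezometric head (z + ψ) equals the free-surface elevation, 156.31 m.
Velocity head = total − piezometric = 156.349 − 156.31 = 0.039 m.
v = √(2g·h_v) = √(2 × 9.81 × 0.039) = 0.875 m/s.

v ≈ 0.875 m/s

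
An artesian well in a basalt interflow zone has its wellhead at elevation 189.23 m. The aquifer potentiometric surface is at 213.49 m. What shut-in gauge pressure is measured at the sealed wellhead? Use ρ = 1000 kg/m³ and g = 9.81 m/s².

P ≈ 238 kPa

Head above the cap: Δh = 213.49 − 189.23 = 24.26 m.
P = ρgΔh = 1000 × 9.81 × 24.26 = 237991 Pa ≈ 238 kPa.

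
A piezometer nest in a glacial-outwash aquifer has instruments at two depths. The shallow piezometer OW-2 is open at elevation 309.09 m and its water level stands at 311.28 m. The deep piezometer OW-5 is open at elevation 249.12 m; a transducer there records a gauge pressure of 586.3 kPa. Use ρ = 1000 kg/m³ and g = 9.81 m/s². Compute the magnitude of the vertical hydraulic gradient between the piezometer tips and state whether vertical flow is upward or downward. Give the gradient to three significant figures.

Total head at OW-2: h = 311.28 m (water level in the standpipe).
Pressure head at OW-5: ψ = P/(ρg) = 586.3×1000 / (1000 × 9.81) = 59.77 m.
Total head at OW-5: h = z + ψ = 249.12 + 59.77 = 308.89 m.
Δh = h(OW-2) − h(OW-5) = 311.28 − 308.89 = 2.39 m.
Vertical separation Δz = 309.09 − 249.12 = 59.97 m.
|i_v| = |Δh| / Δz = 2.39 / 59.97 = 0.0399.
Head is higher in the shallow piezometer, so vertical flow is downward (recharge condition).

|i_v| ≈ 0.0399; vertical flow is downward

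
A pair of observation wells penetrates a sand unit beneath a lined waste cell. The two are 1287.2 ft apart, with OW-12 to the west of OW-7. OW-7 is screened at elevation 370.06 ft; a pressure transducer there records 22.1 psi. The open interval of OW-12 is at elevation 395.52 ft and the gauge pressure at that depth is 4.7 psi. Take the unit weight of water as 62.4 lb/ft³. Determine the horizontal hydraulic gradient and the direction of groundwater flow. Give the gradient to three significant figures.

Pressure head at OW-7: ψ = 144·P/γ = 144 × 22.1 / 62.4 = 51.00 ft.
Total head at OW-7: h = z + ψ = 370.06 + 51.00 = 421.06 ft.
Pressure head at OW-12: ψ = 144·P/γ = 144 × 4.7 / 62.4 = 10.85 ft.
Total head at OW-12: h = z + ψ = 395.52 + 10.85 = 406.37 ft.
Head difference: h(OW-7) − h(OW-12) = 421.06 − 406.37 = 14.69 ft.
Hydraulic gradient: i = |Δh| / L = 14.69 / 1287.2 = 0.0114.
Flow is from higher to lower head: from OW-7 toward OW-12, i.e. toward the west.

i ≈ 0.0114; groundwater flows toward the west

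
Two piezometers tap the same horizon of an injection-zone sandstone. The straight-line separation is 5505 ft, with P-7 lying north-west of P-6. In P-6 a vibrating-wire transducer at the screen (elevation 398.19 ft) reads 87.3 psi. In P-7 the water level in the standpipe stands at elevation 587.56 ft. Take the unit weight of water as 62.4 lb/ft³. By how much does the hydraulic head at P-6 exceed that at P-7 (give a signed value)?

Δh ≈ 12.09 ft

Pressure head at P-6: ψ = 144·P/γ = 144 × 87.3 / 62.4 = 201.46 ft.
Total head at P-6: h = z + ψ = 398.19 + 201.46 = 599.65 ft.
Total head at P-7: h = 587.56 ft (water level in the piezometer is the total head).
Head difference: h(P-6) − h(P-7) = 599.65 − 587.56 = 12.09 ft.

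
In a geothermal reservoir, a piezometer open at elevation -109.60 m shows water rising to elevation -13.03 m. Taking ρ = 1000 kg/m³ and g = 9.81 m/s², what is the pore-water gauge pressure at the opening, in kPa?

P ≈ 947 kPa

Pressure head ψ = h − z = -13.03 − (-109.60) = 96.57 m.
P = ρgψ = 1000 × 9.81 × 96.57 = 947352 Pa ≈ 947 kPa.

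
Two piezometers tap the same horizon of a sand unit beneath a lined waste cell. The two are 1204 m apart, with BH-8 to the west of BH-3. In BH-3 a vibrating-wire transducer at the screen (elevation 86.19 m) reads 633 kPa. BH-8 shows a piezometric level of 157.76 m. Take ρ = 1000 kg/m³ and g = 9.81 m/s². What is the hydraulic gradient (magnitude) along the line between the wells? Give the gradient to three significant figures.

i ≈ 0.00585

Pressure head at BH-3: ψ = P/(ρg) = 633×1000 / (1000 × 9.81) = 64.53 m.
Total head at BH-3: h = z + ψ = 86.19 + 64.53 = 150.72 m.
Total head at BH-8: h = 157.76 m (water level in the piezometer is the total head).
Head difference: h(BH-3) − h(BH-8) = 150.72 − 157.76 = -7.04 m.
Hydraulic gradient: i = |Δh| / L = 7.04 / 1204 = 0.00585.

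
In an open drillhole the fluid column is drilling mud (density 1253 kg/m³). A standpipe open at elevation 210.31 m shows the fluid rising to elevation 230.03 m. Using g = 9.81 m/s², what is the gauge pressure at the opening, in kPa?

Pressure head ψ = h − z = 230.03 − 210.31 = 19.72 m.
P = ρgψ = 1253 × 9.81 × 19.72 = 242397 Pa ≈ 242 kPa.

P ≈ 242 kPa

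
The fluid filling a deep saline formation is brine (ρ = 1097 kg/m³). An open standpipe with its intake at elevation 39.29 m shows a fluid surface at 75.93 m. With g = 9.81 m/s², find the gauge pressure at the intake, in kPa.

P ≈ 394 kPa

Pressure head ψ = h − z = 75.93 − 39.29 = 36.64 m.
P = ρgψ = 1097 × 9.81 × 36.64 = 394304 Pa ≈ 394 kPa.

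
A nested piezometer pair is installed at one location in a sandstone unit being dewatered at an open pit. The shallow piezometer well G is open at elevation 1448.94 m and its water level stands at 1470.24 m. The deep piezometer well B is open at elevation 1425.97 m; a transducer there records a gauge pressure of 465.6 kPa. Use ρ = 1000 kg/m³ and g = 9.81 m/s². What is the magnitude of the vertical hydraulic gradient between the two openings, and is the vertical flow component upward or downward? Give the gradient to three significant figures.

Total head at well G: h = 1470.24 m (water level in the standpipe).
Pressure head at well B: ψ = P/(ρg) = 465.6×1000 / (1000 × 9.81) = 47.46 m.
Total head at well B: h = z + ψ = 1425.97 + 47.46 = 1473.43 m.
Δh = h(well G) − h(well B) = 1470.24 − 1473.43 = -3.19 m.
Vertical separation Δz = 1448.94 − 1425.97 = 22.97 m.
|i_v| = |Δh| / Δz = 3.19 / 22.97 = 0.139.
Head is higher in the deep piezometer, so vertical flow is upward (discharge condition).

|i_v| ≈ 0.139; vertical flow is upward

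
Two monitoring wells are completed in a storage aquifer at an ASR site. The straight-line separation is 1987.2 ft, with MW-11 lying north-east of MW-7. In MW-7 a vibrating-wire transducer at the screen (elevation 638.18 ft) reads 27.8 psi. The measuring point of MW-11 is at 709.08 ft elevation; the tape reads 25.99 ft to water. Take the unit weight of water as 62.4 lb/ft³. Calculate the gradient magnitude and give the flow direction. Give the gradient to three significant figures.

Pressure head at MW-7: ψ = 144·P/γ = 144 × 27.8 / 62.4 = 64.15 ft.
Total head at MW-7: h = z + ψ = 638.18 + 64.15 = 702.33 ft.
Total head at MW-11: h = 709.08 − 25.99 = 683.09 ft.
Head difference: h(MW-7) − h(MW-11) = 702.33 − 683.09 = 19.24 ft.
Hydraulic gradient: i = |Δh| / L = 19.24 / 1987.2 = 0.00968.
Flow is from higher to lower head: from MW-7 toward MW-11, i.e. toward the north-east.

i ≈ 0.00968; groundwater flows toward the north-east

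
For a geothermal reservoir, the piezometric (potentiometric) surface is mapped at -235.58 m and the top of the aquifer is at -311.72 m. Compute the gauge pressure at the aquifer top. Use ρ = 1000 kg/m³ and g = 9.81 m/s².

P ≈ 747 kPa

Pressure head at the aquifer top: ψ = h − z = -235.58 − (-311.72) = 76.14 m.
P = ρgψ = 1000 × 9.81 × 76.14 = 746933 Pa ≈ 747 kPa.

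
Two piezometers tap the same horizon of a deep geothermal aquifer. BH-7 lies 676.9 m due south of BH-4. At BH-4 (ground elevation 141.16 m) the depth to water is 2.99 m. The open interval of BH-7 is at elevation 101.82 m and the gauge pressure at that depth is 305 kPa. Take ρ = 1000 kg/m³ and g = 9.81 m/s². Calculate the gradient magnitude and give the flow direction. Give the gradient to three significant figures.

Total head at BH-4: h = 141.16 − 2.99 = 138.17 m.
Pressure head at BH-7: ψ = P/(ρg) = 305×1000 / (1000 × 9.81) = 31.09 m.
Total head at BH-7: h = z + ψ = 101.82 + 31.09 = 132.91 m.
Head difference: h(BH-4) − h(BH-7) = 138.17 − 132.91 = 5.26 m.
Hydraulic gradient: i = |Δh| / L = 5.26 / 676.9 = 0.00777.
Flow is from higher to lower head: from BH-4 toward BH-7, i.e. toward the south.

i ≈ 0.00777; groundwater flows toward the south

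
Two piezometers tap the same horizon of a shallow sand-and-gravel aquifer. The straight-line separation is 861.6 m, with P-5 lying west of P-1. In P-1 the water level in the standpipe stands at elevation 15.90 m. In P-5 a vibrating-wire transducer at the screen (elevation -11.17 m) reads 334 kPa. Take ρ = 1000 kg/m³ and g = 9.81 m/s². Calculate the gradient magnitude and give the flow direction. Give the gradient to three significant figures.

i ≈ 0.00810; groundwater flows toward the east

Total head at P-1: h = 15.90 m (water level in the piezometer is the total head).
Pressure head at P-5: ψ = P/(ρg) = 334×1000 / (1000 × 9.81) = 34.05 m.
Total head at P-5: h = z + ψ = -11.17 + 34.05 = 22.88 m.
Head difference: h(P-1) − h(P-5) = 15.90 − 22.88 = -6.98 m.
Hydraulic gradient: i = |Δh| / L = 6.98 / 861.6 = 0.00810.
Flow is from higher to lower head: from P-5 toward P-1, i.e. toward the east.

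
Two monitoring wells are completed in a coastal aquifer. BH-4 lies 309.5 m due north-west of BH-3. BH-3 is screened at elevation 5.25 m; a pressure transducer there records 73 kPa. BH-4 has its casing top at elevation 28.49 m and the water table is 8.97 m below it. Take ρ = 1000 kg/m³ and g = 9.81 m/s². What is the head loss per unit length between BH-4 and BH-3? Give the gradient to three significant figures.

i ≈ 0.0221 m/m

Pressure head at BH-3: ψ = P/(ρg) = 73×1000 / (1000 × 9.81) = 7.44 m.
Total head at BH-3: h = z + ψ = 5.25 + 7.44 = 12.69 m.
Total head at BH-4: h = 28.49 − 8.97 = 19.52 m.
Head difference: h(BH-3) − h(BH-4) = 12.69 − 19.52 = -6.83 m.
Hydraulic gradient: i = |Δh| / L = 6.83 / 309.5 = 0.0221.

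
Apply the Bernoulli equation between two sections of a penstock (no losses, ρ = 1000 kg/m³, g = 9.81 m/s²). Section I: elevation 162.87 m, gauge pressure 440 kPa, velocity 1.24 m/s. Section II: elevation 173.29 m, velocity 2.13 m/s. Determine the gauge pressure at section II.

P₂ ≈ 336 kPa

Pressure head at I: ψ₁ = P₁/(ρg) = 440×1000 / (1000 × 9.81) = 44.85 m.
Velocity heads: v₁²/2g = 1.24²/19.62 = 0.078 m; v₂²/2g = 2.13²/19.62 = 0.231 m.
Total head H = z₁ + ψ₁ + v₁²/2g = 162.87 + 44.85 + 0.078 = 207.80 m.
ψ₂ = H − z₂ − v₂²/2g = 207.80 − 173.29 − 0.231 = 34.28 m.
P₂ = ρgψ₂ = 1000 × 9.81 × 34.28 ≈ 336 kPa.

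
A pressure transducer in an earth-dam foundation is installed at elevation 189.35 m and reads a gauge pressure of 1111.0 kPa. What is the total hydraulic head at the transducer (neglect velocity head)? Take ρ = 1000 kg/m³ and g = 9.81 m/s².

h ≈ 302.60 m

ψ = P/(ρg) = 1111.0×1000 / (1000 × 9.81) = 113.25 m.
h = z + ψ = 189.35 + 113.25 = 302.60 m.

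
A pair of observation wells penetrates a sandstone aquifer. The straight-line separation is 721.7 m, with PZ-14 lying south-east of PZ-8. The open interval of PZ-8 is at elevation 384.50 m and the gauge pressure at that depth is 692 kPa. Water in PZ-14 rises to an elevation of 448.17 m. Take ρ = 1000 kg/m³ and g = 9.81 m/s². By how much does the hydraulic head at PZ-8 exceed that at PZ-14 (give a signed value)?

Pressure head at PZ-8: ψ = P/(ρg) = 692×1000 / (1000 × 9.81) = 70.54 m.
Total head at PZ-8: h = z + ψ = 384.50 + 70.54 = 455.04 m.
Total head at PZ-14: h = 448.17 m (water level in the piezometer is the total head).
Head difference: h(PZ-8) − h(PZ-14) = 455.04 − 448.17 = 6.87 m.

Δh ≈ 6.87 m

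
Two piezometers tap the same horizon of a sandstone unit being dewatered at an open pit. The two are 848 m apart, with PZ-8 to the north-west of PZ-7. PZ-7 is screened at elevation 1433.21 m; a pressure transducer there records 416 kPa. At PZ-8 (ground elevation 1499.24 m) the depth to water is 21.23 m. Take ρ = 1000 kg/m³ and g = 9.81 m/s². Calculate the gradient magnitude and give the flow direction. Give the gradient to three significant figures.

Pressure head at PZ-7: ψ = P/(ρg) = 416×1000 / (1000 × 9.81) = 42.41 m.
Total head at PZ-7: h = z + ψ = 1433.21 + 42.41 = 1475.62 m.
Total head at PZ-8: h = 1499.24 − 21.23 = 1478.01 m.
Head difference: h(PZ-7) − h(PZ-8) = 1475.62 − 1478.01 = -2.39 m.
Hydraulic gradient: i = |Δh| / L = 2.39 / 848 = 0.00282.
Flow is from higher to lower head: from PZ-8 toward PZ-7, i.e. toward the south-east.

i ≈ 0.00282; groundwater flows toward the south-east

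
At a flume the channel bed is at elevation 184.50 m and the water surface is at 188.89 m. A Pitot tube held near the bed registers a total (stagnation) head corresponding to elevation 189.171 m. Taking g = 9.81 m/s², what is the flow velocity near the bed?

v ≈ 2.35 m/s

Near the bed, under hydrostatic conditions, the piezometric head (z + ψ) equals the free-surface elevation, 188.89 m.
Velocity head = total − piezometric = 189.171 − 188.89 = 0.281 m.
v = √(2g·h_v) = √(2 × 9.81 × 0.281) = 2.35 m/s.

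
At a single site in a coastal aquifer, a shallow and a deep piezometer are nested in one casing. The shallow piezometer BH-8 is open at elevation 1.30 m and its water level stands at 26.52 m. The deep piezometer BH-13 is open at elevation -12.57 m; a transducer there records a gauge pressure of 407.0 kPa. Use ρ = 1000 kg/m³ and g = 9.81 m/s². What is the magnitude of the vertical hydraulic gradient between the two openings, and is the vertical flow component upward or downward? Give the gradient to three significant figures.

|i_v| ≈ 0.173; vertical flow is upward

Total head at BH-8: h = 26.52 m (water level in the standpipe).
Pressure head at BH-13: ψ = P/(ρg) = 407.0×1000 / (1000 × 9.81) = 41.49 m.
Total head at BH-13: h = z + ψ = -12.57 + 41.49 = 28.92 m.
Δh = h(BH-8) − h(BH-13) = 26.52 − 28.92 = -2.40 m.
Vertical separation Δz = 1.30 − (-12.57) = 13.87 m.
|i_v| = |Δh| / Δz = 2.40 / 13.87 = 0.173.
Head is higher in the deep piezometer, so vertical flow is upward (discharge condition).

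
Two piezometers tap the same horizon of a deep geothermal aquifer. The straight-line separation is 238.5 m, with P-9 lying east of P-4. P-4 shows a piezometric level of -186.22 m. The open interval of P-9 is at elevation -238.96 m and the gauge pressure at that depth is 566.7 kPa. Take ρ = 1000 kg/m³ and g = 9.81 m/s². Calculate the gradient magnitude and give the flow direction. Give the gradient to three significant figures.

i ≈ 0.0211; groundwater flows toward the west

Total head at P-4: h = -186.22 m (water level in the piezometer is the total head).
Pressure head at P-9: ψ = P/(ρg) = 566.7×1000 / (1000 × 9.81) = 57.77 m.
Total head at P-9: h = z + ψ = -238.96 + 57.77 = -181.19 m.
Head difference: h(P-4) − h(P-9) = -186.22 − (-181.19) = -5.03 m.
Hydraulic gradient: i = |Δh| / L = 5.03 / 238.5 = 0.0211.
Flow is from higher to lower head: from P-9 toward P-4, i.e. toward the west.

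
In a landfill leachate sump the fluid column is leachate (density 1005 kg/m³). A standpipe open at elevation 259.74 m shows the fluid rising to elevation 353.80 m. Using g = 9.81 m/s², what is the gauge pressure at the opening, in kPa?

Pressure head ψ = h − z = 353.80 − 259.74 = 94.06 m.
P = ρgψ = 1005 × 9.81 × 94.06 = 927342 Pa ≈ 927 kPa.

P ≈ 927 kPa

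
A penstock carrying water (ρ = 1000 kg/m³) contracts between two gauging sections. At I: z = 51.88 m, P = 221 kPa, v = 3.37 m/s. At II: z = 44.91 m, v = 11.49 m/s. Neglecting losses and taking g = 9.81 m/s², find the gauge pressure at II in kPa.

Pressure head at I: ψ₁ = P₁/(ρg) = 221×1000 / (1000 × 9.81) = 22.53 m.
Velocity heads: v₁²/2g = 3.37²/19.62 = 0.579 m; v₂²/2g = 11.49²/19.62 = 6.729 m.
Total head H = z₁ + ψ₁ + v₁²/2g = 51.88 + 22.53 + 0.579 = 74.99 m.
ψ₂ = H − z₂ − v₂²/2g = 74.99 − 44.91 − 6.729 = 23.35 m.
P₂ = ρgψ₂ = 1000 × 9.81 × 23.35 ≈ 229 kPa.

P₂ ≈ 229 kPa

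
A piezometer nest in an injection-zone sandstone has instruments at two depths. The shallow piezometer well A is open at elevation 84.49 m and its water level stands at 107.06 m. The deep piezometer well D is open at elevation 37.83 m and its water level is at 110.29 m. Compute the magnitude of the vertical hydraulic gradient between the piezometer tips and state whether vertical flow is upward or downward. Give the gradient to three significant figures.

|i_v| ≈ 0.0692; vertical flow is upward

Total head at well A: h = 107.06 m (water level in the standpipe).
Total head at well D: h = 110.29 m.
Δh = h(well A) − h(well D) = 107.06 − 110.29 = -3.23 m.
Vertical separation Δz = 84.49 − 37.83 = 46.66 m.
|i_v| = |Δh| / Δz = 3.23 / 46.66 = 0.0692.
Head is higher in the deep piezometer, so vertical flow is upward (discharge condition).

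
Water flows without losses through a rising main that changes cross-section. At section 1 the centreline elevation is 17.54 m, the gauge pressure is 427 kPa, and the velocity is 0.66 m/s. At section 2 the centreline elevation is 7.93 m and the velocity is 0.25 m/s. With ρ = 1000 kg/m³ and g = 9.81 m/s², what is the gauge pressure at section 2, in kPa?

Pressure head at 1: ψ₁ = P₁/(ρg) = 427×1000 / (1000 × 9.81) = 43.53 m.
Velocity heads: v₁²/2g = 0.66²/19.62 = 0.022 m; v₂²/2g = 0.25²/19.62 = 0.003 m.
Total head H = z₁ + ψ₁ + v₁²/2g = 17.54 + 43.53 + 0.022 = 61.09 m.
ψ₂ = H − z₂ − v₂²/2g = 61.09 − 7.93 − 0.003 = 53.16 m.
P₂ = ρgψ₂ = 1000 × 9.81 × 53.16 ≈ 521 kPa.

P₂ ≈ 521 kPa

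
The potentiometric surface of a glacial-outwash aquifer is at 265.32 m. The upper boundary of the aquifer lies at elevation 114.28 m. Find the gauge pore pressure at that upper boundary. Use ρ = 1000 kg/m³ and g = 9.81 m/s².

Pressure head at the aquifer top: ψ = h − z = 265.32 − 114.28 = 151.04 m.
P = ρgψ = 1000 × 9.81 × 151.04 = 1481702 Pa ≈ 1480 kPa.

P ≈ 1480 kPa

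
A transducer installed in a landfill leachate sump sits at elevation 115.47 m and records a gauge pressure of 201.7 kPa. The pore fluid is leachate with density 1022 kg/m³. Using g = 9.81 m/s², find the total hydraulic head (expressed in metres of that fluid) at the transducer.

ψ = P/(ρg) = 201.7×1000 / (1022 × 9.81) = 20.12 m.
h = z + ψ = 115.47 + 20.12 = 135.59 m.

h ≈ 135.59 m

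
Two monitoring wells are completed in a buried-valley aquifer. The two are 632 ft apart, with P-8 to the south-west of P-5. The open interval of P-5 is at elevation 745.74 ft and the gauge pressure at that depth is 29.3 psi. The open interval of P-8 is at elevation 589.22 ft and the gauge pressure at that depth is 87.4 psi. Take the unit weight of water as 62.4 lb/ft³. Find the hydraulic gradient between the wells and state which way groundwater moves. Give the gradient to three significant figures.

Pressure head at P-5: ψ = 144·P/γ = 144 × 29.3 / 62.4 = 67.62 ft.
Total head at P-5: h = z + ψ = 745.74 + 67.62 = 813.36 ft.
Pressure head at P-8: ψ = 144·P/γ = 144 × 87.4 / 62.4 = 201.69 ft.
Total head at P-8: h = z + ψ = 589.22 + 201.69 = 790.91 ft.
Head difference: h(P-5) − h(P-8) = 813.36 − 790.91 = 22.45 ft.
Hydraulic gradient: i = |Δh| / L = 22.45 / 632 = 0.0355.
Flow is from higher to lower head: from P-5 toward P-8, i.e. toward the south-west.

i ≈ 0.0355; groundwater flows toward the south-west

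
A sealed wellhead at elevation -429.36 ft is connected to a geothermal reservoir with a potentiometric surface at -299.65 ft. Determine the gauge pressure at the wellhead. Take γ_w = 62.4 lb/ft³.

Head above the cap: Δh = -299.65 − (-429.36) = 129.71 ft.
P = γΔh/144 = 62.4 × 129.71 / 144 = 56.2 psi.

P ≈ 56.2 psi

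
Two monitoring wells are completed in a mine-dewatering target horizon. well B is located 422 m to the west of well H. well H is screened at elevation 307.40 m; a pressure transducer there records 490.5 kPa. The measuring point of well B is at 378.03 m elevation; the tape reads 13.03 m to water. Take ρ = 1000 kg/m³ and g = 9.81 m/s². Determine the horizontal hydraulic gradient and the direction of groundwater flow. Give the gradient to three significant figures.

Pressure head at well H: ψ = P/(ρg) = 490.5×1000 / (1000 × 9.81) = 50.00 m.
Total head at well H: h = z + ψ = 307.40 + 50.00 = 357.40 m.
Total head at well B: h = 378.03 − 13.03 = 365.00 m.
Head difference: h(well H) − h(well B) = 357.40 − 365.00 = -7.60 m.
Hydraulic gradient: i = |Δh| / L = 7.60 / 422 = 0.0180.
Flow is from higher to lower head: from well B toward well H, i.e. toward the east.

i ≈ 0.0180; groundwater flows toward the east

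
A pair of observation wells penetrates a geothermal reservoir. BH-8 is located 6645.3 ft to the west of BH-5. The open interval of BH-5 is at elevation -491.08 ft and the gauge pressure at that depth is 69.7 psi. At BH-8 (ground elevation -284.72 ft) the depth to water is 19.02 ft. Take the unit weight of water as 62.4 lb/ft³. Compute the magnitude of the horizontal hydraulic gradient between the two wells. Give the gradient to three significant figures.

Pressure head at BH-5: ψ = 144·P/γ = 144 × 69.7 / 62.4 = 160.85 ft.
Total head at BH-5: h = z + ψ = -491.08 + 160.85 = -330.23 ft.
Total head at BH-8: h = -284.72 − 19.02 = -303.74 ft.
Head difference: h(BH-5) − h(BH-8) = -330.23 − (-303.74) = -26.49 ft.
Hydraulic gradient: i = |Δh| / L = 26.49 / 6645.3 = 0.00399.

i ≈ 0.00399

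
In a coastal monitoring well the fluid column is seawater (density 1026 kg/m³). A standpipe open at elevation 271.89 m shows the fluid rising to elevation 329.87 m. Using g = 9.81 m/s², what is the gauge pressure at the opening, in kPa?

Pressure head ψ = h − z = 329.87 − 271.89 = 57.98 m.
P = ρgψ = 1026 × 9.81 × 57.98 = 583572 Pa ≈ 584 kPa.

P ≈ 584 kPa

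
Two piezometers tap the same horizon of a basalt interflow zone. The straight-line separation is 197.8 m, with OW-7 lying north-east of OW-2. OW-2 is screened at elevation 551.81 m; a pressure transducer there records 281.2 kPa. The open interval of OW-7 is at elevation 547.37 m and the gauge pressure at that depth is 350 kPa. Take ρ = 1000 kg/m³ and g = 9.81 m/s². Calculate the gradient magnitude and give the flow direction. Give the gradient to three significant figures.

Pressure head at OW-2: ψ = P/(ρg) = 281.2×1000 / (1000 × 9.81) = 28.66 m.
Total head at OW-2: h = z + ψ = 551.81 + 28.66 = 580.47 m.
Pressure head at OW-7: ψ = P/(ρg) = 350×1000 / (1000 × 9.81) = 35.68 m.
Total head at OW-7: h = z + ψ = 547.37 + 35.68 = 583.05 m.
Head difference: h(OW-2) − h(OW-7) = 580.47 − 583.05 = -2.58 m.
Hydraulic gradient: i = |Δh| / L = 2.58 / 197.8 = 0.0130.
Flow is from higher to lower head: from OW-7 toward OW-2, i.e. toward the south-west.

i ≈ 0.0130; groundwater flows toward the south-west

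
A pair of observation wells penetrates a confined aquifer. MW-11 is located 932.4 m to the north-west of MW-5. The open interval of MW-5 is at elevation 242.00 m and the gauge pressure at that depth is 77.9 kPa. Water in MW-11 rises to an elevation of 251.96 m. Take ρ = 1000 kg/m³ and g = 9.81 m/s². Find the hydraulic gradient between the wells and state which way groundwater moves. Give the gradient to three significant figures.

i ≈ 0.00217; groundwater flows toward the south-east

Pressure head at MW-5: ψ = P/(ρg) = 77.9×1000 / (1000 × 9.81) = 7.94 m.
Total head at MW-5: h = z + ψ = 242.00 + 7.94 = 249.94 m.
Total head at MW-11: h = 251.96 m (water level in the piezometer is the total head).
Head difference: h(MW-5) − h(MW-11) = 249.94 − 251.96 = -2.02 m.
Hydraulic gradient: i = |Δh| / L = 2.02 / 932.4 = 0.00217.
Flow is from higher to lower head: from MW-11 toward MW-5, i.e. toward the south-east.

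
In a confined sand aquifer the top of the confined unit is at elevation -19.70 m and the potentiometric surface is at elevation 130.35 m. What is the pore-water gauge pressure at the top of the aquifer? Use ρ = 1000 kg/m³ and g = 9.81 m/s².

Pressure head at the aquifer top: ψ = h − z = 130.35 − (-19.70) = 150.05 m.
P = ρgψ = 1000 × 9.81 × 150.05 = 1471990 Pa ≈ 1470 kPa.

P ≈ 1470 kPa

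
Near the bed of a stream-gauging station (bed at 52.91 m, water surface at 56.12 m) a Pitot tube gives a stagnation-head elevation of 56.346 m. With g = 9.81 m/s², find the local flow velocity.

Near the bed, under hydrostatic conditions, the piezometric head (z + ψ) equals the free-surface elevation, 56.12 m.
Velocity head = total − piezometric = 56.346 − 56.12 = 0.226 m.
v = √(2g·h_v) = √(2 × 9.81 × 0.226) = 2.11 m/s.

v ≈ 2.11 m/s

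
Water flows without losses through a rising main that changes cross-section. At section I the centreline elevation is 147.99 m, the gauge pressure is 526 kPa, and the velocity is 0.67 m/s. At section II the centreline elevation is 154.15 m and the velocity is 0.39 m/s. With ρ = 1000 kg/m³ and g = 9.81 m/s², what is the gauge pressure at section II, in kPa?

P₂ ≈ 466 kPa

Pressure head at I: ψ₁ = P₁/(ρg) = 526×1000 / (1000 × 9.81) = 53.62 m.
Velocity heads: v₁²/2g = 0.67²/19.62 = 0.023 m; v₂²/2g = 0.39²/19.62 = 0.008 m.
Total head H = z₁ + ψ₁ + v₁²/2g = 147.99 + 53.62 + 0.023 = 201.63 m.
ψ₂ = H − z₂ − v₂²/2g = 201.63 − 154.15 − 0.008 = 47.47 m.
P₂ = ρgψ₂ = 1000 × 9.81 × 47.47 ≈ 466 kPa.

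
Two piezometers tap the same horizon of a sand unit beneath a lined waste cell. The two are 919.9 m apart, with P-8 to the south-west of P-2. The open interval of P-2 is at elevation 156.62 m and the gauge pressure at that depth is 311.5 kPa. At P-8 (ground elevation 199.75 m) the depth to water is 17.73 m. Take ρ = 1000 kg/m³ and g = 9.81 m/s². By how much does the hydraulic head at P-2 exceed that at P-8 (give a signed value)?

Pressure head at P-2: ψ = P/(ρg) = 311.5×1000 / (1000 × 9.81) = 31.75 m.
Total head at P-2: h = z + ψ = 156.62 + 31.75 = 188.37 m.
Total head at P-8: h = 199.75 − 17.73 = 182.02 m.
Head difference: h(P-2) − h(P-8) = 188.37 − 182.02 = 6.35 m.

Δh ≈ 6.35 m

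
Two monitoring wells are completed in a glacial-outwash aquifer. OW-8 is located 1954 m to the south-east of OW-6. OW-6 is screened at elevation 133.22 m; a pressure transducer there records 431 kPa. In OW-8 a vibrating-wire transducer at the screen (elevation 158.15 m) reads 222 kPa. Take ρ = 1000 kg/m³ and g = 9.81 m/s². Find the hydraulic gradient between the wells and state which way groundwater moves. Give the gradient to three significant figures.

i ≈ 0.00186; groundwater flows toward the north-west

Pressure head at OW-6: ψ = P/(ρg) = 431×1000 / (1000 × 9.81) = 43.93 m.
Total head at OW-6: h = z + ψ = 133.22 + 43.93 = 177.15 m.
Pressure head at OW-8: ψ = P/(ρg) = 222×1000 / (1000 × 9.81) = 22.63 m.
Total head at OW-8: h = z + ψ = 158.15 + 22.63 = 180.78 m.
Head difference: h(OW-6) − h(OW-8) = 177.15 − 180.78 = -3.63 m.
Hydraulic gradient: i = |Δh| / L = 3.63 / 1954 = 0.00186.
Flow is from higher to lower head: from OW-8 toward OW-6, i.e. toward the north-west.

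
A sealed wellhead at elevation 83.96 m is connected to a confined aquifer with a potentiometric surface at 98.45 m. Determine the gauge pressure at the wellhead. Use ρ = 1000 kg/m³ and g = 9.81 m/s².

Head above the cap: Δh = 98.45 − 83.96 = 14.49 m.
P = ρgΔh = 1000 × 9.81 × 14.49 = 142147 Pa ≈ 142 kPa.

P ≈ 142 kPa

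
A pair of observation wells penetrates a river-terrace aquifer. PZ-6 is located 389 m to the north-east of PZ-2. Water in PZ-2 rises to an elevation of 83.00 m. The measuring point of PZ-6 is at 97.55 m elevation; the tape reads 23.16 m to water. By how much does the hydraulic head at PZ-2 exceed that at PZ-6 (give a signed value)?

Δh ≈ 8.61 m

Total head at PZ-2: h = 83.00 m (water level in the piezometer is the total head).
Total head at PZ-6: h = 97.55 − 23.16 = 74.39 m.
Head difference: h(PZ-2) − h(PZ-6) = 83.00 − 74.39 = 8.61 m.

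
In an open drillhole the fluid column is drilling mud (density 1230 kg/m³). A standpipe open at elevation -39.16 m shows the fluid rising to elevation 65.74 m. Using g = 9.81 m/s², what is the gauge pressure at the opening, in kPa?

P ≈ 1270 kPa

Pressure head ψ = h − z = 65.74 − (-39.16) = 104.90 m.
P = ρgψ = 1230 × 9.81 × 104.90 = 1265755 Pa ≈ 1270 kPa.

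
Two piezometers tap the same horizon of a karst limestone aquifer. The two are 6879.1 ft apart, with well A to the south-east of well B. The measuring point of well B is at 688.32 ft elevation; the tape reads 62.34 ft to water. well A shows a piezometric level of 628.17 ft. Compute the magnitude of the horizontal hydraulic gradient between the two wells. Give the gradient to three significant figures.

Total head at well B: h = 688.32 − 62.34 = 625.98 ft.
Total head at well A: h = 628.17 ft (water level in the piezometer is the total head).
Head difference: h(well B) − h(well A) = 625.98 − 628.17 = -2.19 ft.
Hydraulic gradient: i = |Δh| / L = 2.19 / 6879.1 = 0.000318.

i ≈ 0.000318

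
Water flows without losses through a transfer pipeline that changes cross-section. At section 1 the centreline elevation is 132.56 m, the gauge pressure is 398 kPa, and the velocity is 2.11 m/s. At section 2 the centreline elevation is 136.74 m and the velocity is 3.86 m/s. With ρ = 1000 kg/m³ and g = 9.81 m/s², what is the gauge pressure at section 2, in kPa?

P₂ ≈ 352 kPa

Pressure head at 1: ψ₁ = P₁/(ρg) = 398×1000 / (1000 × 9.81) = 40.57 m.
Velocity heads: v₁²/2g = 2.11²/19.62 = 0.227 m; v₂²/2g = 3.86²/19.62 = 0.759 m.
Total head H = z₁ + ψ₁ + v₁²/2g = 132.56 + 40.57 + 0.227 = 173.36 m.
ψ₂ = H − z₂ − v₂²/2g = 173.36 − 136.74 − 0.759 = 35.86 m.
P₂ = ρgψ₂ = 1000 × 9.81 × 35.86 ≈ 352 kPa.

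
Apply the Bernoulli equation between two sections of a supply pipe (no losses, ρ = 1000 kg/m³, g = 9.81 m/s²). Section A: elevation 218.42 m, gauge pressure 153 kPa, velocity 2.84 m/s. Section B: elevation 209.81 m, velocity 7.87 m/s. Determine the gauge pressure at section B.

Pressure head at A: ψ₁ = P₁/(ρg) = 153×1000 / (1000 × 9.81) = 15.60 m.
Velocity heads: v₁²/2g = 2.84²/19.62 = 0.411 m; v₂²/2g = 7.87²/19.62 = 3.157 m.
Total head H = z₁ + ψ₁ + v₁²/2g = 218.42 + 15.60 + 0.411 = 234.43 m.
ψ₂ = H − z₂ − v₂²/2g = 234.43 − 209.81 − 3.157 = 21.46 m.
P₂ = ρgψ₂ = 1000 × 9.81 × 21.46 ≈ 211 kPa.

P₂ ≈ 211 kPa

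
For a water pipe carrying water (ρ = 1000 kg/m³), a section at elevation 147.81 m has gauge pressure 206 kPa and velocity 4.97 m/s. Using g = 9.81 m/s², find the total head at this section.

h ≈ 170.07 m

Pressure head ψ = P/(ρg) = 206×1000 / (1000 × 9.81) = 21.00 m.
Velocity head = v²/(2g) = 4.97² / (2 × 9.81) = 1.259 m.
h = z + ψ + v²/(2g) = 147.81 + 21.00 + 1.259 = 170.07 m.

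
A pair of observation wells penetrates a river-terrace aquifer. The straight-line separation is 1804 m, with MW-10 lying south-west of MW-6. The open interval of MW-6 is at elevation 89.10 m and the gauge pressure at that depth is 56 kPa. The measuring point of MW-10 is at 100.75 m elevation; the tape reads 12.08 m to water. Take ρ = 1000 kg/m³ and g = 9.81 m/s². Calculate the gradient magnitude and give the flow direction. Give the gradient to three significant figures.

Pressure head at MW-6: ψ = P/(ρg) = 56×1000 / (1000 × 9.81) = 5.71 m.
Total head at MW-6: h = z + ψ = 89.10 + 5.71 = 94.81 m.
Total head at MW-10: h = 100.75 − 12.08 = 88.67 m.
Head difference: h(MW-6) − h(MW-10) = 94.81 − 88.67 = 6.14 m.
Hydraulic gradient: i = |Δh| / L = 6.14 / 1804 = 0.00340.
Flow is from higher to lower head: from MW-6 toward MW-10, i.e. toward the south-west.

i ≈ 0.00340; groundwater flows toward the south-west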